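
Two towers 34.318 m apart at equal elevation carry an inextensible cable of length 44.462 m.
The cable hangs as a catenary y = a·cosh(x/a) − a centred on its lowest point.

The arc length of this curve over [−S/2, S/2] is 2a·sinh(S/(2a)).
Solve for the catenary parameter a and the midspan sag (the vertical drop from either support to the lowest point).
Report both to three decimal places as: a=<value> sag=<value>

seed: a₀ = √(S³/(24(L−S))) = √(34.318³/(24·10.144)) = 12.884653
iter 1: u=1.331739  f(a)=+9.385e-01  f'(a)=-1.872e+00  a ← 12.884653 − (+9.385e-01/-1.872e+00) = 13.385938
iter 2: u=1.281868  f(a)=+5.755e-02  f'(a)=-1.649e+00  a ← 13.385938 − (+5.755e-02/-1.649e+00) = 13.420838
iter 3: u=1.278534  f(a)=+2.477e-04  f'(a)=-1.635e+00  a ← 13.420838 − (+2.477e-04/-1.635e+00) = 13.420990
iter 4: u=1.278520  f(a)=+4.631e-09  f'(a)=-1.635e+00  a ← 13.420990 − (+4.631e-09/-1.635e+00) = 13.420990
iter 5: u=1.278520  f(a)=+0.000e+00  f'(a)=-1.635e+00  a ← 13.420990 − (+0.000e+00/-1.635e+00) = 13.420990
converged: |Δa| < 1e-12 after 5 iterations
sag = a·(cosh(S/(2a)) − 1) = 13.420990·(cosh(1.278520) − 1) = 12.547074
T_max/T_min = cosh(S/(2a)) = 1.934884

a=13.421 sag=12.547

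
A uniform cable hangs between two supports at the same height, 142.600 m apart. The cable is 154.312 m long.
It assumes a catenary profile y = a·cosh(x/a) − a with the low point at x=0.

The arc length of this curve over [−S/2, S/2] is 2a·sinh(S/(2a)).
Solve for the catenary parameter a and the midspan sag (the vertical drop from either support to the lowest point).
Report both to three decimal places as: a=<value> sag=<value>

seed: a₀ = √(S³/(24(L−S))) = √(142.600³/(24·11.712)) = 101.568289
iter 1: u=0.701991  f(a)=+2.920e-01  f'(a)=-2.422e-01  a ← 101.568289 − (+2.920e-01/-2.422e-01) = 102.773903
iter 2: u=0.693756  f(a)=+5.280e-03  f'(a)=-2.335e-01  a ← 102.773903 − (+5.280e-03/-2.335e-01) = 102.796517
iter 3: u=0.693603  f(a)=+1.797e-06  f'(a)=-2.333e-01  a ← 102.796517 − (+1.797e-06/-2.333e-01) = 102.796524
iter 4: u=0.693603  f(a)=+1.990e-13  f'(a)=-2.333e-01  a ← 102.796524 − (+1.990e-13/-2.333e-01) = 102.796524
converged: |Δa| < 1e-12 after 4 iterations
sag = a·(cosh(S/(2a)) − 1) = 102.796524·(cosh(0.693603) − 1) = 25.734304
T_max/T_min = cosh(S/(2a)) = 1.250342

a=102.797 sag=25.734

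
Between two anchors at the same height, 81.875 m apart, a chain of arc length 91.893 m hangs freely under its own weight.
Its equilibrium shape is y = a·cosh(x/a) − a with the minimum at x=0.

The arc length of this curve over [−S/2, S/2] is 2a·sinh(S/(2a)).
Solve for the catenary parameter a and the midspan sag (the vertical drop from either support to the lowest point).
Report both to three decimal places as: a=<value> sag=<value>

seed: a₀ = √(S³/(24(L−S))) = √(81.875³/(24·10.018)) = 47.778316
iter 1: u=0.856822  f(a)=+3.742e-01  f'(a)=-4.510e-01  a ← 47.778316 − (+3.742e-01/-4.510e-01) = 48.608162
iter 2: u=0.842194  f(a)=+9.972e-03  f'(a)=-4.272e-01  a ← 48.608162 − (+9.972e-03/-4.272e-01) = 48.631506
iter 3: u=0.841790  f(a)=+7.512e-06  f'(a)=-4.266e-01  a ← 48.631506 − (+7.512e-06/-4.266e-01) = 48.631523
iter 4: u=0.841789  f(a)=+4.277e-12  f'(a)=-4.266e-01  a ← 48.631523 − (+4.277e-12/-4.266e-01) = 48.631523
converged: |Δa| < 1e-12 after 4 iterations
sag = a·(cosh(S/(2a)) − 1) = 48.631523·(cosh(0.841789) − 1) = 18.272183
T_max/T_min = cosh(S/(2a)) = 1.375727

a=48.632 sag=18.272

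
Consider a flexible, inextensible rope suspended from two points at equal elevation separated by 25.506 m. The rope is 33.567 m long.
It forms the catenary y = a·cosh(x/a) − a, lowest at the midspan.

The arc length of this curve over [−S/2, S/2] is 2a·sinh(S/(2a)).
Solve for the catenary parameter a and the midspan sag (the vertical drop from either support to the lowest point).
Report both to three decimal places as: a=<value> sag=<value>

seed: a₀ = √(S³/(24(L−S))) = √(25.506³/(24·8.061)) = 9.261119
iter 1: u=1.377047  f(a)=+7.997e-01  f'(a)=-2.094e+00  a ← 9.261119 − (+7.997e-01/-2.094e+00) = 9.643012
iter 2: u=1.322512  f(a)=+5.213e-02  f'(a)=-1.829e+00  a ← 9.643012 − (+5.213e-02/-1.829e+00) = 9.671509
iter 3: u=1.318615  f(a)=+2.556e-04  f'(a)=-1.811e+00  a ← 9.671509 − (+2.556e-04/-1.811e+00) = 9.671650
iter 4: u=1.318596  f(a)=+6.213e-09  f'(a)=-1.811e+00  a ← 9.671650 − (+6.213e-09/-1.811e+00) = 9.671650
iter 5: u=1.318596  f(a)=+0.000e+00  f'(a)=-1.811e+00  a ← 9.671650 − (+0.000e+00/-1.811e+00) = 9.671650
converged: |Δa| < 1e-12 after 5 iterations
sag = a·(cosh(S/(2a)) − 1) = 9.671650·(cosh(1.318596) − 1) = 9.699119
T_max/T_min = cosh(S/(2a)) = 2.002840

a=9.672 sag=9.699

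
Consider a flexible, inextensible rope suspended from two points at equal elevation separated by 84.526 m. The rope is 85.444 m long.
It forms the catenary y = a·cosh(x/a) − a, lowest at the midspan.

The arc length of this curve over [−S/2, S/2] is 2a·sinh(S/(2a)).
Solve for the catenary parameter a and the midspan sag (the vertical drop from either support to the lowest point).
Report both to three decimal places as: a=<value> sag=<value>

seed: a₀ = √(S³/(24(L−S))) = √(84.526³/(24·0.918)) = 165.561181
iter 1: u=0.255271  f(a)=+2.996e-03  f'(a)=-1.116e-02  a ← 165.561181 − (+2.996e-03/-1.116e-02) = 165.829560
iter 2: u=0.254858  f(a)=+7.300e-06  f'(a)=-1.111e-02  a ← 165.829560 − (+7.300e-06/-1.111e-02) = 165.830217
iter 3: u=0.254857  f(a)=+4.357e-11  f'(a)=-1.111e-02  a ← 165.830217 − (+4.357e-11/-1.111e-02) = 165.830217
iter 4: u=0.254857  f(a)=+0.000e+00  f'(a)=-1.111e-02  a ← 165.830217 − (+0.000e+00/-1.111e-02) = 165.830217
converged: |Δa| < 1e-12 after 4 iterations
sag = a·(cosh(S/(2a)) − 1) = 165.830217·(cosh(0.254857) − 1) = 5.414725
T_max/T_min = cosh(S/(2a)) = 1.032652

a=165.830 sag=5.415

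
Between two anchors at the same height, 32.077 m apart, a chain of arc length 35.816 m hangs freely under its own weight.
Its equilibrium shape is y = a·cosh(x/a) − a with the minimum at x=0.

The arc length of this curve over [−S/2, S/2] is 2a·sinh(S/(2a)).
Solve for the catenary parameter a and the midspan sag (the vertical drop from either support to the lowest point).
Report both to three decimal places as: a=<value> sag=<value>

seed: a₀ = √(S³/(24(L−S))) = √(32.077³/(24·3.739)) = 19.178174
iter 1: u=0.836289  f(a)=+1.329e-01  f'(a)=-4.179e-01  a ← 19.178174 − (+1.329e-01/-4.179e-01) = 19.496320
iter 2: u=0.822642  f(a)=+3.380e-03  f'(a)=-3.969e-01  a ← 19.496320 − (+3.380e-03/-3.969e-01) = 19.504837
iter 3: u=0.822283  f(a)=+2.312e-06  f'(a)=-3.963e-01  a ← 19.504837 − (+2.312e-06/-3.963e-01) = 19.504843
iter 4: u=0.822283  f(a)=+1.094e-12  f'(a)=-3.963e-01  a ← 19.504843 − (+1.094e-12/-3.963e-01) = 19.504843
converged: |Δa| < 1e-12 after 4 iterations
sag = a·(cosh(S/(2a)) − 1) = 19.504843·(cosh(0.822283) − 1) = 6.974118
T_max/T_min = cosh(S/(2a)) = 1.357558

a=19.505 sag=6.974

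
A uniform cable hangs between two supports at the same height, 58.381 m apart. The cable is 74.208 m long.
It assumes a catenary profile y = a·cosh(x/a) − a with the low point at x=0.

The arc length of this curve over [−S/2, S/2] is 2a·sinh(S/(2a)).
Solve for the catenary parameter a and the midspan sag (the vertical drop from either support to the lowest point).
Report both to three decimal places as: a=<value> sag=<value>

seed: a₀ = √(S³/(24(L−S))) = √(58.381³/(24·15.827)) = 22.887712
iter 1: u=1.275379  f(a)=+1.338e+00  f'(a)=-1.621e+00  a ← 22.887712 − (+1.338e+00/-1.621e+00) = 23.713024
iter 2: u=1.230990  f(a)=+7.579e-02  f'(a)=-1.443e+00  a ← 23.713024 − (+7.579e-02/-1.443e+00) = 23.765564
iter 3: u=1.228269  f(a)=+2.754e-04  f'(a)=-1.432e+00  a ← 23.765564 − (+2.754e-04/-1.432e+00) = 23.765756
iter 4: u=1.228259  f(a)=+3.665e-09  f'(a)=-1.432e+00  a ← 23.765756 − (+3.665e-09/-1.432e+00) = 23.765756
iter 5: u=1.228259  f(a)=+0.000e+00  f'(a)=-1.432e+00  a ← 23.765756 − (+0.000e+00/-1.432e+00) = 23.765756
converged: |Δa| < 1e-12 after 5 iterations
sag = a·(cosh(S/(2a)) − 1) = 23.765756·(cosh(1.228259) − 1) = 20.296904
T_max/T_min = cosh(S/(2a)) = 1.854040

a=23.766 sag=20.297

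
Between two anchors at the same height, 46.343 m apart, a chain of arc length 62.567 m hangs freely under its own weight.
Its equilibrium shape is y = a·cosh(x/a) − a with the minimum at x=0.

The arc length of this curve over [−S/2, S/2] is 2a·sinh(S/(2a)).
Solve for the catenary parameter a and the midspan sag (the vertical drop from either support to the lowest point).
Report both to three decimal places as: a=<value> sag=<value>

a=16.768 sag=18.726

seed: a₀ = √(S³/(24(L−S))) = √(46.343³/(24·16.224)) = 15.987907
iter 1: u=1.449314  f(a)=+1.792e+00  f'(a)=-2.489e+00  a ← 15.987907 − (+1.792e+00/-2.489e+00) = 16.707722
iter 2: u=1.386874  f(a)=+1.281e-01  f'(a)=-2.145e+00  a ← 16.707722 − (+1.281e-01/-2.145e+00) = 16.767451
iter 3: u=1.381933  f(a)=+7.664e-04  f'(a)=-2.119e+00  a ← 16.767451 − (+7.664e-04/-2.119e+00) = 16.767813
iter 4: u=1.381904  f(a)=+2.779e-08  f'(a)=-2.119e+00  a ← 16.767813 − (+2.779e-08/-2.119e+00) = 16.767813
iter 5: u=1.381904  f(a)=-2.132e-14  f'(a)=-2.119e+00  a ← 16.767813 − (-2.132e-14/-2.119e+00) = 16.767813
converged: |Δa| < 1e-12 after 5 iterations
sag = a·(cosh(S/(2a)) − 1) = 16.767813·(cosh(1.381904) − 1) = 18.726087
T_max/T_min = cosh(S/(2a)) = 2.116788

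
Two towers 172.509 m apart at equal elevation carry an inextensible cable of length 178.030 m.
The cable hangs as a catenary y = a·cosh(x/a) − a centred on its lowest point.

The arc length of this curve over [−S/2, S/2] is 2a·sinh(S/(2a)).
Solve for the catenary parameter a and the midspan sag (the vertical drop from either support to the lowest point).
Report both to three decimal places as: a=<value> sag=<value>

seed: a₀ = √(S³/(24(L−S))) = √(172.509³/(24·5.521)) = 196.835371
iter 1: u=0.438206  f(a)=+5.325e-02  f'(a)=-5.718e-02  a ← 196.835371 − (+5.325e-02/-5.718e-02) = 197.766628
iter 2: u=0.436143  f(a)=+3.803e-04  f'(a)=-5.637e-02  a ← 197.766628 − (+3.803e-04/-5.637e-02) = 197.773375
iter 3: u=0.436128  f(a)=+1.970e-08  f'(a)=-5.636e-02  a ← 197.773375 − (+1.970e-08/-5.636e-02) = 197.773375
iter 4: u=0.436128  f(a)=-2.842e-14  f'(a)=-5.636e-02  a ← 197.773375 − (-2.842e-14/-5.636e-02) = 197.773375
converged: |Δa| < 1e-12 after 4 iterations
sag = a·(cosh(S/(2a)) − 1) = 197.773375·(cosh(0.436128) − 1) = 19.109031
T_max/T_min = cosh(S/(2a)) = 1.096621

a=197.773 sag=19.109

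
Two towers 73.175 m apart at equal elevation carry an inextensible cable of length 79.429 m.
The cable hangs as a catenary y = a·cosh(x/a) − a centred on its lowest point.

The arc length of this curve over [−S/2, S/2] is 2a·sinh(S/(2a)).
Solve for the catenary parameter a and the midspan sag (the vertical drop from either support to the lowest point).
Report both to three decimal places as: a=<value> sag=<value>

a=51.735 sag=13.486

seed: a₀ = √(S³/(24(L−S))) = √(73.175³/(24·6.254)) = 51.092780
iter 1: u=0.716099  f(a)=+1.623e-01  f'(a)=-2.576e-01  a ← 51.092780 − (+1.623e-01/-2.576e-01) = 51.722931
iter 2: u=0.707375  f(a)=+3.052e-03  f'(a)=-2.480e-01  a ← 51.722931 − (+3.052e-03/-2.480e-01) = 51.735237
iter 3: u=0.707207  f(a)=+1.125e-06  f'(a)=-2.478e-01  a ← 51.735237 − (+1.125e-06/-2.478e-01) = 51.735242
iter 4: u=0.707207  f(a)=+1.563e-13  f'(a)=-2.478e-01  a ← 51.735242 − (+1.563e-13/-2.478e-01) = 51.735242
converged: |Δa| < 1e-12 after 4 iterations
sag = a·(cosh(S/(2a)) − 1) = 51.735242·(cosh(0.707207) − 1) = 13.485742
T_max/T_min = cosh(S/(2a)) = 1.260668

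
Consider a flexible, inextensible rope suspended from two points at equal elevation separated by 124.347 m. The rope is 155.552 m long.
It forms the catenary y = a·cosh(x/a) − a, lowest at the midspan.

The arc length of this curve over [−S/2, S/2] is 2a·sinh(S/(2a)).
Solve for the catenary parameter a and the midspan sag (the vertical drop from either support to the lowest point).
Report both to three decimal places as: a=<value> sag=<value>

seed: a₀ = √(S³/(24(L−S))) = √(124.347³/(24·31.205)) = 50.668174
iter 1: u=1.227072  f(a)=+2.435e+00  f'(a)=-1.427e+00  a ← 50.668174 − (+2.435e+00/-1.427e+00) = 52.374201
iter 2: u=1.187102  f(a)=+1.284e-01  f'(a)=-1.281e+00  a ← 52.374201 − (+1.284e-01/-1.281e+00) = 52.474476
iter 3: u=1.184833  f(a)=+4.010e-04  f'(a)=-1.273e+00  a ← 52.474476 − (+4.010e-04/-1.273e+00) = 52.474791
iter 4: u=1.184826  f(a)=+3.937e-09  f'(a)=-1.273e+00  a ← 52.474791 − (+3.937e-09/-1.273e+00) = 52.474791
iter 5: u=1.184826  f(a)=+0.000e+00  f'(a)=-1.273e+00  a ← 52.474791 − (+0.000e+00/-1.273e+00) = 52.474791
converged: |Δa| < 1e-12 after 5 iterations
sag = a·(cosh(S/(2a)) − 1) = 52.474791·(cosh(1.184826) − 1) = 41.347967
T_max/T_min = cosh(S/(2a)) = 1.787959

a=52.475 sag=41.348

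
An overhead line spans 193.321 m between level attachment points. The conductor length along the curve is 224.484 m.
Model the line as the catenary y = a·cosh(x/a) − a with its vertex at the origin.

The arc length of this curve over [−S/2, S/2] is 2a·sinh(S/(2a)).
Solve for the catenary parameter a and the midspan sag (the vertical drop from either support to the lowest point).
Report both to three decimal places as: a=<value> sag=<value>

a=100.580 sag=50.134

seed: a₀ = √(S³/(24(L−S))) = √(193.321³/(24·31.163)) = 98.286371
iter 1: u=0.983458  f(a)=+1.542e+00  f'(a)=-6.976e-01  a ← 98.286371 − (+1.542e+00/-6.976e-01) = 100.497045
iter 2: u=0.961824  f(a)=+5.357e-02  f'(a)=-6.499e-01  a ← 100.497045 − (+5.357e-02/-6.499e-01) = 100.579465
iter 3: u=0.961036  f(a)=+6.978e-05  f'(a)=-6.482e-01  a ← 100.579465 − (+6.978e-05/-6.482e-01) = 100.579573
iter 4: u=0.961035  f(a)=+1.187e-10  f'(a)=-6.482e-01  a ← 100.579573 − (+1.187e-10/-6.482e-01) = 100.579573
iter 5: u=0.961035  f(a)=-2.842e-14  f'(a)=-6.482e-01  a ← 100.579573 − (-2.842e-14/-6.482e-01) = 100.579573
converged: |Δa| < 1e-12 after 5 iterations
sag = a·(cosh(S/(2a)) − 1) = 100.579573·(cosh(0.961035) − 1) = 50.133788
T_max/T_min = cosh(S/(2a)) = 1.498449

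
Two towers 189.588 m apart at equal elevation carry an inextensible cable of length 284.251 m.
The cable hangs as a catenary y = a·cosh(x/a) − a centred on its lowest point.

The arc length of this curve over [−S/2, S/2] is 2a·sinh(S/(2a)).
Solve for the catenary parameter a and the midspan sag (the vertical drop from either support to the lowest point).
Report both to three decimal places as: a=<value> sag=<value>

seed: a₀ = √(S³/(24(L−S))) = √(189.588³/(24·94.663)) = 54.767197
iter 1: u=1.730854  f(a)=+1.523e+01  f'(a)=-4.610e+00  a ← 54.767197 − (+1.523e+01/-4.610e+00) = 58.072055
iter 2: u=1.632351  f(a)=+1.488e+00  f'(a)=-3.750e+00  a ← 58.072055 − (+1.488e+00/-3.750e+00) = 58.468883
iter 3: u=1.621273  f(a)=+1.759e-02  f'(a)=-3.661e+00  a ← 58.468883 − (+1.759e-02/-3.661e+00) = 58.473686
iter 4: u=1.621139  f(a)=+2.521e-06  f'(a)=-3.660e+00  a ← 58.473686 − (+2.521e-06/-3.660e+00) = 58.473686
iter 5: u=1.621139  f(a)=+5.684e-14  f'(a)=-3.660e+00  a ← 58.473686 − (+5.684e-14/-3.660e+00) = 58.473686
converged: |Δa| < 1e-12 after 5 iterations
sag = a·(cosh(S/(2a)) − 1) = 58.473686·(cosh(1.621139) − 1) = 95.210502
T_max/T_min = cosh(S/(2a)) = 2.628262

a=58.474 sag=95.211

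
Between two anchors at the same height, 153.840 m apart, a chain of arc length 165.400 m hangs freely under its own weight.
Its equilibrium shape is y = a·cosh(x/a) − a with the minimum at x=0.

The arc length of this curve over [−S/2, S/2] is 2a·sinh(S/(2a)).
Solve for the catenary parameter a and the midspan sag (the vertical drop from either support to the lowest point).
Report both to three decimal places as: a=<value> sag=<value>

seed: a₀ = √(S³/(24(L−S))) = √(153.840³/(24·11.560)) = 114.556403
iter 1: u=0.671460  f(a)=+2.634e-01  f'(a)=-2.111e-01  a ← 114.556403 − (+2.634e-01/-2.111e-01) = 115.804388
iter 2: u=0.664224  f(a)=+4.366e-03  f'(a)=-2.041e-01  a ← 115.804388 − (+4.366e-03/-2.041e-01) = 115.825779
iter 3: u=0.664101  f(a)=+1.245e-06  f'(a)=-2.040e-01  a ← 115.825779 − (+1.245e-06/-2.040e-01) = 115.825785
iter 4: u=0.664101  f(a)=+5.684e-14  f'(a)=-2.040e-01  a ← 115.825785 − (+5.684e-14/-2.040e-01) = 115.825785
converged: |Δa| < 1e-12 after 4 iterations
sag = a·(cosh(S/(2a)) − 1) = 115.825785·(cosh(0.664101) − 1) = 26.493934
T_max/T_min = cosh(S/(2a)) = 1.228740

a=115.826 sag=26.494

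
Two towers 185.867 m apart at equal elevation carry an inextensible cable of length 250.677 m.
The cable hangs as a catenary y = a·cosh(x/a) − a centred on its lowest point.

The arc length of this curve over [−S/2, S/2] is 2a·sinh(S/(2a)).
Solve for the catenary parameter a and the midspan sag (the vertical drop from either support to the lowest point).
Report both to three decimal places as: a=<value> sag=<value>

seed: a₀ = √(S³/(24(L−S))) = √(185.867³/(24·64.810)) = 64.250543
iter 1: u=1.446424  f(a)=+7.127e+00  f'(a)=-2.472e+00  a ← 64.250543 − (+7.127e+00/-2.472e+00) = 67.133433
iter 2: u=1.384310  f(a)=+5.078e-01  f'(a)=-2.131e+00  a ← 67.133433 − (+5.078e-01/-2.131e+00) = 67.371660
iter 3: u=1.379415  f(a)=+3.014e-03  f'(a)=-2.106e+00  a ← 67.371660 − (+3.014e-03/-2.106e+00) = 67.373091
iter 4: u=1.379386  f(a)=+1.076e-07  f'(a)=-2.106e+00  a ← 67.373091 − (+1.076e-07/-2.106e+00) = 67.373091
iter 5: u=1.379386  f(a)=-2.842e-14  f'(a)=-2.106e+00  a ← 67.373091 − (-2.842e-14/-2.106e+00) = 67.373091
converged: |Δa| < 1e-12 after 5 iterations
sag = a·(cosh(S/(2a)) − 1) = 67.373091·(cosh(1.379386) − 1) = 74.925443
T_max/T_min = cosh(S/(2a)) = 2.112097

a=67.373 sag=74.925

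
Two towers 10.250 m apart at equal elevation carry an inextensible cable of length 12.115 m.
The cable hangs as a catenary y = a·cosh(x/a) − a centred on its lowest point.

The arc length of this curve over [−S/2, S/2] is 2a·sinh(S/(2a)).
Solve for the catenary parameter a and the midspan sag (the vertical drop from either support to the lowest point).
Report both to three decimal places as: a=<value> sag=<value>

a=5.034 sag=2.842

seed: a₀ = √(S³/(24(L−S))) = √(10.250³/(24·1.865)) = 4.905020
iter 1: u=1.044848  f(a)=+1.045e-01  f'(a)=-8.468e-01  a ← 4.905020 − (+1.045e-01/-8.468e-01) = 5.028417
iter 2: u=1.019208  f(a)=+4.073e-03  f'(a)=-7.819e-01  a ← 5.028417 − (+4.073e-03/-7.819e-01) = 5.033625
iter 3: u=1.018153  f(a)=+6.744e-06  f'(a)=-7.793e-01  a ← 5.033625 − (+6.744e-06/-7.793e-01) = 5.033634
iter 4: u=1.018151  f(a)=+1.856e-11  f'(a)=-7.793e-01  a ← 5.033634 − (+1.856e-11/-7.793e-01) = 5.033634
iter 5: u=1.018151  f(a)=+3.553e-15  f'(a)=-7.793e-01  a ← 5.033634 − (+3.553e-15/-7.793e-01) = 5.033634
converged: |Δa| < 1e-12 after 5 iterations
sag = a·(cosh(S/(2a)) − 1) = 5.033634·(cosh(1.018151) − 1) = 2.842328
T_max/T_min = cosh(S/(2a)) = 1.564667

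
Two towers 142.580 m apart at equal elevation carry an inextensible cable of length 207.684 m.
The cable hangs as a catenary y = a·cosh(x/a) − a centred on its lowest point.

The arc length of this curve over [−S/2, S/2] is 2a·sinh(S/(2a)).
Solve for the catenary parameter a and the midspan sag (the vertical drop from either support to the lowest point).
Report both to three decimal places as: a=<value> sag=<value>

seed: a₀ = √(S³/(24(L−S))) = √(142.580³/(24·65.104)) = 43.070356
iter 1: u=1.655199  f(a)=+9.523e+00  f'(a)=-3.937e+00  a ← 43.070356 − (+9.523e+00/-3.937e+00) = 45.489314
iter 2: u=1.567181  f(a)=+8.611e-01  f'(a)=-3.254e+00  a ← 45.489314 − (+8.611e-01/-3.254e+00) = 45.753937
iter 3: u=1.558117  f(a)=+8.588e-03  f'(a)=-3.190e+00  a ← 45.753937 − (+8.588e-03/-3.190e+00) = 45.756630
iter 4: u=1.558026  f(a)=+8.730e-07  f'(a)=-3.189e+00  a ← 45.756630 − (+8.730e-07/-3.189e+00) = 45.756630
iter 5: u=1.558026  f(a)=-2.842e-14  f'(a)=-3.189e+00  a ← 45.756630 − (-2.842e-14/-3.189e+00) = 45.756630
converged: |Δa| < 1e-12 after 5 iterations
sag = a·(cosh(S/(2a)) − 1) = 45.756630·(cosh(1.558026) − 1) = 67.719491
T_max/T_min = cosh(S/(2a)) = 2.479993

a=45.757 sag=67.719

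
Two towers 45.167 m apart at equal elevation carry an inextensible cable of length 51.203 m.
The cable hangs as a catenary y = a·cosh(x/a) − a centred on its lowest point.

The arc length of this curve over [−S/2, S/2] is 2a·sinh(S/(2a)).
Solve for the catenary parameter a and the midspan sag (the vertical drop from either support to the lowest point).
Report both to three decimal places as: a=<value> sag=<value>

a=25.711 sag=10.572

seed: a₀ = √(S³/(24(L−S))) = √(45.167³/(24·6.036)) = 25.220380
iter 1: u=0.895446  f(a)=+2.467e-01  f'(a)=-5.182e-01  a ← 25.220380 − (+2.467e-01/-5.182e-01) = 25.696419
iter 2: u=0.878858  f(a)=+7.157e-03  f'(a)=-4.885e-01  a ← 25.696419 − (+7.157e-03/-4.885e-01) = 25.711070
iter 3: u=0.878357  f(a)=+6.424e-06  f'(a)=-4.876e-01  a ← 25.711070 − (+6.424e-06/-4.876e-01) = 25.711083
iter 4: u=0.878357  f(a)=+5.187e-12  f'(a)=-4.876e-01  a ← 25.711083 − (+5.187e-12/-4.876e-01) = 25.711083
converged: |Δa| < 1e-12 after 4 iterations
sag = a·(cosh(S/(2a)) − 1) = 25.711083·(cosh(0.878357) − 1) = 10.572475
T_max/T_min = cosh(S/(2a)) = 1.411203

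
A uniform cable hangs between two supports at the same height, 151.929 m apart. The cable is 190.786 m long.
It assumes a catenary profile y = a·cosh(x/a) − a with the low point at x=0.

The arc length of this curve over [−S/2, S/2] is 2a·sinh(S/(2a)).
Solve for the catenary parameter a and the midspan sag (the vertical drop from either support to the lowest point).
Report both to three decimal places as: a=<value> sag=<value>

a=63.549 sag=51.073

seed: a₀ = √(S³/(24(L−S))) = √(151.929³/(24·38.857)) = 61.322629
iter 1: u=1.238768  f(a)=+3.093e+00  f'(a)=-1.473e+00  a ← 61.322629 − (+3.093e+00/-1.473e+00) = 63.422582
iter 2: u=1.197752  f(a)=+1.660e-01  f'(a)=-1.319e+00  a ← 63.422582 − (+1.660e-01/-1.319e+00) = 63.548453
iter 3: u=1.195379  f(a)=+5.379e-04  f'(a)=-1.310e+00  a ← 63.548453 − (+5.379e-04/-1.310e+00) = 63.548863
iter 4: u=1.195371  f(a)=+5.691e-09  f'(a)=-1.310e+00  a ← 63.548863 − (+5.691e-09/-1.310e+00) = 63.548863
iter 5: u=1.195371  f(a)=+0.000e+00  f'(a)=-1.310e+00  a ← 63.548863 − (+0.000e+00/-1.310e+00) = 63.548863
converged: |Δa| < 1e-12 after 5 iterations
sag = a·(cosh(S/(2a)) − 1) = 63.548863·(cosh(1.195371) − 1) = 51.073484
T_max/T_min = cosh(S/(2a)) = 1.803688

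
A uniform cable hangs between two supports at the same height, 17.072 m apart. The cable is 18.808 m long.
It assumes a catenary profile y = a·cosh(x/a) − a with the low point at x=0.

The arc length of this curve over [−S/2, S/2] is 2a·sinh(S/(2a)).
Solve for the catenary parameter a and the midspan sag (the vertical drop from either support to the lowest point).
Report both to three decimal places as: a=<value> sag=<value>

a=11.091 sag=3.450

seed: a₀ = √(S³/(24(L−S))) = √(17.072³/(24·1.736)) = 10.928137
iter 1: u=0.781103  f(a)=+5.373e-02  f'(a)=-3.375e-01  a ← 10.928137 − (+5.373e-02/-3.375e-01) = 11.087339
iter 2: u=0.769887  f(a)=+1.197e-03  f'(a)=-3.226e-01  a ← 11.087339 − (+1.197e-03/-3.226e-01) = 11.091048
iter 3: u=0.769630  f(a)=+6.236e-07  f'(a)=-3.223e-01  a ← 11.091048 − (+6.236e-07/-3.223e-01) = 11.091050
iter 4: u=0.769630  f(a)=+1.705e-13  f'(a)=-3.223e-01  a ← 11.091050 − (+1.705e-13/-3.223e-01) = 11.091050
converged: |Δa| < 1e-12 after 4 iterations
sag = a·(cosh(S/(2a)) − 1) = 11.091050·(cosh(0.769630) − 1) = 3.450154
T_max/T_min = cosh(S/(2a)) = 1.311075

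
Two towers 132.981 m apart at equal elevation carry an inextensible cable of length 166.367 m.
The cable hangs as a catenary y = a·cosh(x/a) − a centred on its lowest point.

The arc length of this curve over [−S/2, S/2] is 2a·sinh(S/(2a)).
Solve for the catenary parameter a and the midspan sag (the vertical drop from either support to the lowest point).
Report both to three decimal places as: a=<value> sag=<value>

a=56.107 sag=44.230

seed: a₀ = √(S³/(24(L−S))) = √(132.981³/(24·33.386)) = 54.174708
iter 1: u=1.227335  f(a)=+2.607e+00  f'(a)=-1.428e+00  a ← 54.174708 − (+2.607e+00/-1.428e+00) = 55.999498
iter 2: u=1.187341  f(a)=+1.375e-01  f'(a)=-1.281e+00  a ← 55.999498 − (+1.375e-01/-1.281e+00) = 56.106800
iter 3: u=1.185070  f(a)=+4.297e-04  f'(a)=-1.273e+00  a ← 56.106800 − (+4.297e-04/-1.273e+00) = 56.107138
iter 4: u=1.185063  f(a)=+4.226e-09  f'(a)=-1.273e+00  a ← 56.107138 − (+4.226e-09/-1.273e+00) = 56.107138
iter 5: u=1.185063  f(a)=+2.842e-14  f'(a)=-1.273e+00  a ← 56.107138 − (+2.842e-14/-1.273e+00) = 56.107138
converged: |Δa| < 1e-12 after 5 iterations
sag = a·(cosh(S/(2a)) − 1) = 56.107138·(cosh(1.185063) − 1) = 44.229822
T_max/T_min = cosh(S/(2a)) = 1.788310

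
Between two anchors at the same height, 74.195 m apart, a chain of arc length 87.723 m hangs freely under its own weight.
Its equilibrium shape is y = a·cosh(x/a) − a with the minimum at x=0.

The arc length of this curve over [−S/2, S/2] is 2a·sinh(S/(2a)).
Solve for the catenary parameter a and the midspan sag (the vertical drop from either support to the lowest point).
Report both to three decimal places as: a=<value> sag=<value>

a=36.400 sag=20.598

seed: a₀ = √(S³/(24(L−S))) = √(74.195³/(24·13.528)) = 35.468232
iter 1: u=1.045936  f(a)=+7.595e-01  f'(a)=-8.496e-01  a ← 35.468232 − (+7.595e-01/-8.496e-01) = 36.362226
iter 2: u=1.020221  f(a)=+2.966e-02  f'(a)=-7.844e-01  a ← 36.362226 − (+2.966e-02/-7.844e-01) = 36.400044
iter 3: u=1.019161  f(a)=+4.933e-05  f'(a)=-7.818e-01  a ← 36.400044 − (+4.933e-05/-7.818e-01) = 36.400107
iter 4: u=1.019159  f(a)=+1.369e-10  f'(a)=-7.818e-01  a ← 36.400107 − (+1.369e-10/-7.818e-01) = 36.400107
iter 5: u=1.019159  f(a)=-1.421e-14  f'(a)=-7.818e-01  a ← 36.400107 − (-1.421e-14/-7.818e-01) = 36.400107
converged: |Δa| < 1e-12 after 5 iterations
sag = a·(cosh(S/(2a)) − 1) = 36.400107·(cosh(1.019159) − 1) = 20.598129
T_max/T_min = cosh(S/(2a)) = 1.565881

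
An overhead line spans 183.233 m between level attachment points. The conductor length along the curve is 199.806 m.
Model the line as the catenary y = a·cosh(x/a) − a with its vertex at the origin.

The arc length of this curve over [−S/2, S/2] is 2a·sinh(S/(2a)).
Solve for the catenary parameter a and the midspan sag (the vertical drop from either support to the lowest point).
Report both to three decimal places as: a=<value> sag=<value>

a=126.018 sag=34.796

seed: a₀ = √(S³/(24(L−S))) = √(183.233³/(24·16.573)) = 124.365337
iter 1: u=0.736672  f(a)=+4.556e-01  f'(a)=-2.813e-01  a ← 124.365337 − (+4.556e-01/-2.813e-01) = 125.984971
iter 2: u=0.727202  f(a)=+9.052e-03  f'(a)=-2.702e-01  a ← 125.984971 − (+9.052e-03/-2.702e-01) = 126.018474
iter 3: u=0.727008  f(a)=+3.735e-06  f'(a)=-2.700e-01  a ← 126.018474 − (+3.735e-06/-2.700e-01) = 126.018488
iter 4: u=0.727008  f(a)=+6.537e-13  f'(a)=-2.700e-01  a ← 126.018488 − (+6.537e-13/-2.700e-01) = 126.018488
converged: |Δa| < 1e-12 after 4 iterations
sag = a·(cosh(S/(2a)) − 1) = 126.018488·(cosh(0.727008) − 1) = 34.795904
T_max/T_min = cosh(S/(2a)) = 1.276117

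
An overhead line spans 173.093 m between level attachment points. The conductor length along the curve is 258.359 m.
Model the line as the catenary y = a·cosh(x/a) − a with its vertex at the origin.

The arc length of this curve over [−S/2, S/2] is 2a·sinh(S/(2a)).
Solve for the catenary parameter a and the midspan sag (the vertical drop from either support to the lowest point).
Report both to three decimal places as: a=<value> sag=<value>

seed: a₀ = √(S³/(24(L−S))) = √(173.093³/(24·85.266)) = 50.341447
iter 1: u=1.719190  f(a)=+1.352e+01  f'(a)=-4.500e+00  a ← 50.341447 − (+1.352e+01/-4.500e+00) = 53.346695
iter 2: u=1.622340  f(a)=+1.306e+00  f'(a)=-3.670e+00  a ← 53.346695 − (+1.306e+00/-3.670e+00) = 53.702498
iter 3: u=1.611592  f(a)=+1.504e-02  f'(a)=-3.586e+00  a ← 53.702498 − (+1.504e-02/-3.586e+00) = 53.706692
iter 4: u=1.611466  f(a)=+2.047e-06  f'(a)=-3.585e+00  a ← 53.706692 − (+2.047e-06/-3.585e+00) = 53.706693
iter 5: u=1.611466  f(a)=+0.000e+00  f'(a)=-3.585e+00  a ← 53.706693 − (+0.000e+00/-3.585e+00) = 53.706693
converged: |Δa| < 1e-12 after 5 iterations
sag = a·(cosh(S/(2a)) − 1) = 53.706693·(cosh(1.611466) − 1) = 86.192385
T_max/T_min = cosh(S/(2a)) = 2.604872

a=53.707 sag=86.192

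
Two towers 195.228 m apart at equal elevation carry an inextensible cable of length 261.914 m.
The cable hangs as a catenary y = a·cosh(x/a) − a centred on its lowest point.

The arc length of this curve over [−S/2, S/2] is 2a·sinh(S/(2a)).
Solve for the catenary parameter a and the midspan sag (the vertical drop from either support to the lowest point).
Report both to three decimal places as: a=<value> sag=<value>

seed: a₀ = √(S³/(24(L−S))) = √(195.228³/(24·66.686)) = 68.185213
iter 1: u=1.431601  f(a)=+7.177e+00  f'(a)=-2.387e+00  a ← 68.185213 − (+7.177e+00/-2.387e+00) = 71.191303
iter 2: u=1.371151  f(a)=+5.019e-01  f'(a)=-2.064e+00  a ← 71.191303 − (+5.019e-01/-2.064e+00) = 71.434453
iter 3: u=1.366483  f(a)=+2.863e-03  f'(a)=-2.041e+00  a ← 71.434453 − (+2.863e-03/-2.041e+00) = 71.435856
iter 4: u=1.366457  f(a)=+9.430e-08  f'(a)=-2.041e+00  a ← 71.435856 − (+9.430e-08/-2.041e+00) = 71.435856
iter 5: u=1.366457  f(a)=-5.684e-14  f'(a)=-2.041e+00  a ← 71.435856 − (-5.684e-14/-2.041e+00) = 71.435856
converged: |Δa| < 1e-12 after 5 iterations
sag = a·(cosh(S/(2a)) − 1) = 71.435856·(cosh(1.366457) − 1) = 77.737927
T_max/T_min = cosh(S/(2a)) = 2.088220

a=71.436 sag=77.738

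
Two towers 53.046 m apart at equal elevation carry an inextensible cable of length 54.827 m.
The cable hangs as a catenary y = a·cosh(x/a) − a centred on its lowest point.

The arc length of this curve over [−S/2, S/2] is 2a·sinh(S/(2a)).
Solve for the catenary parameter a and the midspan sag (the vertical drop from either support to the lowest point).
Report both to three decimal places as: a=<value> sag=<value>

seed: a₀ = √(S³/(24(L−S))) = √(53.046³/(24·1.781)) = 59.093727
iter 1: u=0.448829  f(a)=+1.803e-02  f'(a)=-6.150e-02  a ← 59.093727 − (+1.803e-02/-6.150e-02) = 59.386819
iter 2: u=0.446614  f(a)=+1.350e-04  f'(a)=-6.058e-02  a ← 59.386819 − (+1.350e-04/-6.058e-02) = 59.389047
iter 3: u=0.446598  f(a)=+7.697e-09  f'(a)=-6.058e-02  a ← 59.389047 − (+7.697e-09/-6.058e-02) = 59.389047
iter 4: u=0.446597  f(a)=+0.000e+00  f'(a)=-6.058e-02  a ← 59.389047 − (+0.000e+00/-6.058e-02) = 59.389047
converged: |Δa| < 1e-12 after 4 iterations
sag = a·(cosh(S/(2a)) − 1) = 59.389047·(cosh(0.446597) − 1) = 6.021647
T_max/T_min = cosh(S/(2a)) = 1.101393

a=59.389 sag=6.022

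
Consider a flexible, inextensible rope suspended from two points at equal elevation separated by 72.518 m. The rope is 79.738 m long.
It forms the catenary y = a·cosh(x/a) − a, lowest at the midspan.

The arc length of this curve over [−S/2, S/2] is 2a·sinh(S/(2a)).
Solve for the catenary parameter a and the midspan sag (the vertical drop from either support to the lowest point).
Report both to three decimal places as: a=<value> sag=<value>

a=47.598 sag=14.491

seed: a₀ = √(S³/(24(L−S))) = √(72.518³/(24·7.220)) = 46.913141
iter 1: u=0.772896  f(a)=+2.187e-01  f'(a)=-3.266e-01  a ← 46.913141 − (+2.187e-01/-3.266e-01) = 47.582926
iter 2: u=0.762017  f(a)=+4.773e-03  f'(a)=-3.125e-01  a ← 47.582926 − (+4.773e-03/-3.125e-01) = 47.598200
iter 3: u=0.761773  f(a)=+2.384e-06  f'(a)=-3.122e-01  a ← 47.598200 − (+2.384e-06/-3.122e-01) = 47.598207
iter 4: u=0.761772  f(a)=+5.969e-13  f'(a)=-3.122e-01  a ← 47.598207 − (+5.969e-13/-3.122e-01) = 47.598207
converged: |Δa| < 1e-12 after 4 iterations
sag = a·(cosh(S/(2a)) − 1) = 47.598207·(cosh(0.761772) − 1) = 14.491458
T_max/T_min = cosh(S/(2a)) = 1.304454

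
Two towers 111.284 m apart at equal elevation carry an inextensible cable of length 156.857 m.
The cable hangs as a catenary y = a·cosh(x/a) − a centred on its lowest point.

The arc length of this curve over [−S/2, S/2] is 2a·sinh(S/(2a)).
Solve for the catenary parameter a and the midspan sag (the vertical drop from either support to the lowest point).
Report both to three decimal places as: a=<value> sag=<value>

a=37.500 sag=49.433

seed: a₀ = √(S³/(24(L−S))) = √(111.284³/(24·45.573)) = 35.496837
iter 1: u=1.567520  f(a)=+5.938e+00  f'(a)=-3.257e+00  a ← 35.496837 − (+5.938e+00/-3.257e+00) = 37.320181
iter 2: u=1.490936  f(a)=+4.882e-01  f'(a)=-2.741e+00  a ← 37.320181 − (+4.882e-01/-2.741e+00) = 37.498272
iter 3: u=1.483855  f(a)=+3.953e-03  f'(a)=-2.697e+00  a ← 37.498272 − (+3.953e-03/-2.697e+00) = 37.499738
iter 4: u=1.483797  f(a)=+2.638e-07  f'(a)=-2.697e+00  a ← 37.499738 − (+2.638e-07/-2.697e+00) = 37.499738
iter 5: u=1.483797  f(a)=+8.527e-14  f'(a)=-2.697e+00  a ← 37.499738 − (+8.527e-14/-2.697e+00) = 37.499738
converged: |Δa| < 1e-12 after 5 iterations
sag = a·(cosh(S/(2a)) − 1) = 37.499738·(cosh(1.483797) − 1) = 49.432764
T_max/T_min = cosh(S/(2a)) = 2.318216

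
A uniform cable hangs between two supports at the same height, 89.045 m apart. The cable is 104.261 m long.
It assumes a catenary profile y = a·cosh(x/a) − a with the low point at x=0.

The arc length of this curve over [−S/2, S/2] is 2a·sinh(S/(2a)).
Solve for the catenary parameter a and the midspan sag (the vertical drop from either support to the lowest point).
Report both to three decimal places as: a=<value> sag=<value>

a=45.056 sag=23.847

seed: a₀ = √(S³/(24(L−S))) = √(89.045³/(24·15.216)) = 43.970200
iter 1: u=1.012561  f(a)=+7.993e-01  f'(a)=-7.657e-01  a ← 43.970200 − (+7.993e-01/-7.657e-01) = 45.014125
iter 2: u=0.989078  f(a)=+2.935e-02  f'(a)=-7.104e-01  a ← 45.014125 − (+2.935e-02/-7.104e-01) = 45.055443
iter 3: u=0.988171  f(a)=+4.292e-05  f'(a)=-7.083e-01  a ← 45.055443 − (+4.292e-05/-7.083e-01) = 45.055504
iter 4: u=0.988170  f(a)=+9.206e-11  f'(a)=-7.083e-01  a ← 45.055504 − (+9.206e-11/-7.083e-01) = 45.055504
iter 5: u=0.988170  f(a)=+1.421e-14  f'(a)=-7.083e-01  a ← 45.055504 − (+1.421e-14/-7.083e-01) = 45.055504
converged: |Δa| < 1e-12 after 5 iterations
sag = a·(cosh(S/(2a)) − 1) = 45.055504·(cosh(0.988170) − 1) = 23.847235
T_max/T_min = cosh(S/(2a)) = 1.529286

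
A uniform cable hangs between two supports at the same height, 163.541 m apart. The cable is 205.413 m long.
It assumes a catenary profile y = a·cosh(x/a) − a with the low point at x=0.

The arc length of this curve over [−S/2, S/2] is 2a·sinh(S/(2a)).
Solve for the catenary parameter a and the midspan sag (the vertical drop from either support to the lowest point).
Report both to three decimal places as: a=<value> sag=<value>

a=68.371 sag=55.011

seed: a₀ = √(S³/(24(L−S))) = √(163.541³/(24·41.872)) = 65.973952
iter 1: u=1.239436  f(a)=+3.336e+00  f'(a)=-1.475e+00  a ← 65.973952 − (+3.336e+00/-1.475e+00) = 68.235356
iter 2: u=1.198360  f(a)=+1.792e-01  f'(a)=-1.321e+00  a ← 68.235356 − (+1.792e-01/-1.321e+00) = 68.371055
iter 3: u=1.195981  f(a)=+5.821e-04  f'(a)=-1.312e+00  a ← 68.371055 − (+5.821e-04/-1.312e+00) = 68.371498
iter 4: u=1.195973  f(a)=+6.185e-09  f'(a)=-1.312e+00  a ← 68.371498 − (+6.185e-09/-1.312e+00) = 68.371498
iter 5: u=1.195973  f(a)=-5.684e-14  f'(a)=-1.312e+00  a ← 68.371498 − (-5.684e-14/-1.312e+00) = 68.371498
converged: |Δa| < 1e-12 after 5 iterations
sag = a·(cosh(S/(2a)) − 1) = 68.371498·(cosh(1.195973) − 1) = 55.011187
T_max/T_min = cosh(S/(2a)) = 1.804592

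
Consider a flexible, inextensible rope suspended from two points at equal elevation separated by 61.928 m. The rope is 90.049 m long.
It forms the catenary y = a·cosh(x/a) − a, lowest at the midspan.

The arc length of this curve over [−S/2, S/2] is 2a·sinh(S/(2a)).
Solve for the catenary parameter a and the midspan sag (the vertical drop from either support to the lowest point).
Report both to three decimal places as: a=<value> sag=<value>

a=19.923 sag=29.312

seed: a₀ = √(S³/(24(L−S))) = √(61.928³/(24·28.121)) = 18.758996
iter 1: u=1.650621  f(a)=+4.089e+00  f'(a)=-3.899e+00  a ← 18.758996 − (+4.089e+00/-3.899e+00) = 19.807831
iter 2: u=1.563220  f(a)=+3.680e-01  f'(a)=-3.226e+00  a ← 19.807831 − (+3.680e-01/-3.226e+00) = 19.921909
iter 3: u=1.554269  f(a)=+3.631e-03  f'(a)=-3.162e+00  a ← 19.921909 − (+3.631e-03/-3.162e+00) = 19.923057
iter 4: u=1.554179  f(a)=+3.614e-07  f'(a)=-3.162e+00  a ← 19.923057 − (+3.614e-07/-3.162e+00) = 19.923057
iter 5: u=1.554179  f(a)=+0.000e+00  f'(a)=-3.162e+00  a ← 19.923057 − (+0.000e+00/-3.162e+00) = 19.923057
converged: |Δa| < 1e-12 after 5 iterations
sag = a·(cosh(S/(2a)) − 1) = 19.923057·(cosh(1.554179) − 1) = 29.312436
T_max/T_min = cosh(S/(2a)) = 2.471282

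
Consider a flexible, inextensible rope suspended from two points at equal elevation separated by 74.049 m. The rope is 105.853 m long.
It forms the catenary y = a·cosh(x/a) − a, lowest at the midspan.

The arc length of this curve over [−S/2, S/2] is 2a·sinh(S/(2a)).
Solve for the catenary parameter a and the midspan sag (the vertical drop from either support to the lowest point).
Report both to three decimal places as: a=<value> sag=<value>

a=24.424 sag=33.866

seed: a₀ = √(S³/(24(L−S))) = √(74.049³/(24·31.804)) = 23.063876
iter 1: u=1.605303  f(a)=+4.359e+00  f'(a)=-3.537e+00  a ← 23.063876 − (+4.359e+00/-3.537e+00) = 24.296077
iter 2: u=1.523888  f(a)=+3.737e-01  f'(a)=-2.955e+00  a ← 24.296077 − (+3.737e-01/-2.955e+00) = 24.422548
iter 3: u=1.515997  f(a)=+3.315e-03  f'(a)=-2.902e+00  a ← 24.422548 − (+3.315e-03/-2.902e+00) = 24.423690
iter 4: u=1.515926  f(a)=+2.661e-07  f'(a)=-2.902e+00  a ← 24.423690 − (+2.661e-07/-2.902e+00) = 24.423690
iter 5: u=1.515926  f(a)=-1.421e-14  f'(a)=-2.902e+00  a ← 24.423690 − (-1.421e-14/-2.902e+00) = 24.423690
converged: |Δa| < 1e-12 after 5 iterations
sag = a·(cosh(S/(2a)) − 1) = 24.423690·(cosh(1.515926) − 1) = 33.866369
T_max/T_min = cosh(S/(2a)) = 2.386620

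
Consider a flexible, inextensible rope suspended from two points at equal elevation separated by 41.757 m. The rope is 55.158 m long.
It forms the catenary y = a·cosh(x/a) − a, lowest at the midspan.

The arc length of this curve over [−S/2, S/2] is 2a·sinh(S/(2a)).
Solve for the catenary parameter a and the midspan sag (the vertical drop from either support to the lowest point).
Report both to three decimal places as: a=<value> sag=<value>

a=15.723 sag=16.023

seed: a₀ = √(S³/(24(L−S))) = √(41.757³/(24·13.401)) = 15.045953
iter 1: u=1.387649  f(a)=+1.351e+00  f'(a)=-2.149e+00  a ← 15.045953 − (+1.351e+00/-2.149e+00) = 15.674672
iter 2: u=1.331990  f(a)=+8.930e-02  f'(a)=-1.873e+00  a ← 15.674672 − (+8.930e-02/-1.873e+00) = 15.722339
iter 3: u=1.327951  f(a)=+4.512e-04  f'(a)=-1.854e+00  a ← 15.722339 − (+4.512e-04/-1.854e+00) = 15.722582
iter 4: u=1.327931  f(a)=+1.165e-08  f'(a)=-1.854e+00  a ← 15.722582 − (+1.165e-08/-1.854e+00) = 15.722582
iter 5: u=1.327931  f(a)=+0.000e+00  f'(a)=-1.854e+00  a ← 15.722582 − (+0.000e+00/-1.854e+00) = 15.722582
converged: |Δa| < 1e-12 after 5 iterations
sag = a·(cosh(S/(2a)) − 1) = 15.722582·(cosh(1.327931) − 1) = 16.023297
T_max/T_min = cosh(S/(2a)) = 2.019126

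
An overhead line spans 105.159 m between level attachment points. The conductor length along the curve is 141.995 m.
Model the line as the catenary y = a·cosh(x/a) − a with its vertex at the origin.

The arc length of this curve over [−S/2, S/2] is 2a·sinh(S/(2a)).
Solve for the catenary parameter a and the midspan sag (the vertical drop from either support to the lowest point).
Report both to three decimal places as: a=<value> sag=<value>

seed: a₀ = √(S³/(24(L−S))) = √(105.159³/(24·36.836)) = 36.268352
iter 1: u=1.449735  f(a)=+4.070e+00  f'(a)=-2.492e+00  a ← 36.268352 − (+4.070e+00/-2.492e+00) = 37.902049
iter 2: u=1.387247  f(a)=+2.912e-01  f'(a)=-2.147e+00  a ← 37.902049 − (+2.912e-01/-2.147e+00) = 38.037692
iter 3: u=1.382300  f(a)=+1.744e-03  f'(a)=-2.121e+00  a ← 38.037692 − (+1.744e-03/-2.121e+00) = 38.038515
iter 4: u=1.382270  f(a)=+6.339e-08  f'(a)=-2.121e+00  a ← 38.038515 − (+6.339e-08/-2.121e+00) = 38.038515
iter 5: u=1.382270  f(a)=+0.000e+00  f'(a)=-2.121e+00  a ← 38.038515 − (+0.000e+00/-2.121e+00) = 38.038515
converged: |Δa| < 1e-12 after 5 iterations
sag = a·(cosh(S/(2a)) − 1) = 38.038515·(cosh(1.382270) − 1) = 42.506961
T_max/T_min = cosh(S/(2a)) = 2.117472

a=38.039 sag=42.507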